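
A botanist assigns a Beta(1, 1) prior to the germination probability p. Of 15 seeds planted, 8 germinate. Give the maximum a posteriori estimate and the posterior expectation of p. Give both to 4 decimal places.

Posterior: Beta(1+8, 1+7) = Beta(9, 8).
Mode = (9−1)/(9+8−2) = 8/15 = 0.5333.
With a flat prior the MAP equals the MLE, 8/15.
Mean = 9/(9+8) = 9/17 = 0.5294.

p_MAP = 0.5333, E[p|data] = 0.5294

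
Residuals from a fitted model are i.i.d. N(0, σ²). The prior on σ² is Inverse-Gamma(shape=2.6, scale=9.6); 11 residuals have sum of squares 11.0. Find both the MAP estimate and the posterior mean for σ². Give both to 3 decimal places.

Posterior: Inverse-Gamma(shape = 2.6+11/2 = 8.1, scale = 9.6+11.0/2 = 15.1).
Mode = β/(α+1) = 15.1/9.1 = 1.659.
Mean = β/(α−1) = 15.1/7.1 = 2.127.
Mean > mode: the posterior has a right tail.

MAP = 1.659, posterior mean = 2.127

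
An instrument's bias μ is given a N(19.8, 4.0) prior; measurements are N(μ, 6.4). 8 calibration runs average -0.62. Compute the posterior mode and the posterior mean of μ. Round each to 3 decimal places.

Posterior for μ is Normal. Precision-weighted mean: (1/4.0·19.8 + 8/6.4·-0.62) / (1/4.0 + 8/6.4) = 2.783.
A Normal posterior is symmetric, so mode = mean.

MAP = 2.783, posterior mean = 2.783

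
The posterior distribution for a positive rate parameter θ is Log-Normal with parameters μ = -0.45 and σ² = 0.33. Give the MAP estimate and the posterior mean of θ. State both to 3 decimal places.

Mode = exp(μ − σ²) = exp(-0.78) = 0.458.
Mean = exp(μ + σ²/2) = exp(-0.285) = 0.752.
The posterior is right-skewed, so the mean exceeds the mode.

MAP: 0.458. Posterior mean: 0.752.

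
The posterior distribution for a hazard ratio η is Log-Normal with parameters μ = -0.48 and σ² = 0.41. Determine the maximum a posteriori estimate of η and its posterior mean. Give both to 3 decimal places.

Mode = exp(μ − σ²) = exp(-0.89) = 0.411.
Mean = exp(μ + σ²/2) = exp(-0.275) = 0.760.

η_MAP = 0.411, E[η|data] = 0.760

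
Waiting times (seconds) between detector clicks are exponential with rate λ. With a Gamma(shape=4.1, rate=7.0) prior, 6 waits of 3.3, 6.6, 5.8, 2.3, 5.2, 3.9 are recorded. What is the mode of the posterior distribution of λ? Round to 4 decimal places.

Σ times = 27.1. Posterior: Gamma(shape = 4.1+6 = 10.1, rate = 7.0+27.1 = 34.1).
Mode = (α−1)/β = 9.1/34.1 = 0.2669.
Mean = α/β = 10.1/34.1 = 0.2962.
This is the posterior mode — the MAP estimate.

0.2669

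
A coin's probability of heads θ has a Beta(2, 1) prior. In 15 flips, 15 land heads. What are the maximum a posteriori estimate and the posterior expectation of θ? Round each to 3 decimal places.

Posterior: Beta(2+15, 1+0) = Beta(17, 1).
Since β = 1 ≤ 1 and α > 1, the Beta density is monotone increasing on [0,1]; the mode is at 1.
Mean = 17/(17+1) = 0.944.
Left-skewed posterior ⇒ mean < mode.

MAP = 1.000, posterior mean = 0.944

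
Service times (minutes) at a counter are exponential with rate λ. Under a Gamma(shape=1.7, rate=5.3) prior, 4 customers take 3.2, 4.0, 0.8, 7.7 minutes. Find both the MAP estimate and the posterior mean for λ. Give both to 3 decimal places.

Σ times = 15.7. Posterior: Gamma(shape = 1.7+4 = 5.7, rate = 5.3+15.7 = 21.0).
Mode = (α−1)/β = 4.7/21.0 = 0.224.
Mean = α/β = 5.7/21.0 = 0.271.

λ_MAP = 0.224, E[λ|data] = 0.271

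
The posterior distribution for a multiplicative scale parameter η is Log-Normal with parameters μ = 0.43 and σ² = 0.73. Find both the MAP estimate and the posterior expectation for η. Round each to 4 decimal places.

Mode = exp(μ − σ²) = exp(-0.30) = 0.7408.
Mean = exp(μ + σ²/2) = exp(0.795) = 2.2144.
The posterior is right-skewed, so the mean exceeds the mode.

MAP estimate = 0.7408, posterior expectation = 2.2144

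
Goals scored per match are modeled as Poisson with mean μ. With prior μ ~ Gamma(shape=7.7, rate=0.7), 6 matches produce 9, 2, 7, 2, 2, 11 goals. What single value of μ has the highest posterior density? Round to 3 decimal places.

5.925

Σ counts = 33. Posterior: Gamma(shape = 7.7+33 = 40.7, rate = 0.7+6 = 6.7).
Mode = (α−1)/β = 39.7/6.7 = 5.925.
Mean = α/β = 40.7/6.7 = 6.075.
This is the posterior mode — the MAP estimate.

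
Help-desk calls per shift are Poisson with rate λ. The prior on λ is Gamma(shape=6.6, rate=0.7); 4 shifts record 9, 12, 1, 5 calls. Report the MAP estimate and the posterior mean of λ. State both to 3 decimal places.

MAP estimate = 6.936, posterior mean = 7.149

Σ counts = 27. Posterior: Gamma(shape = 6.6+27 = 33.6, rate = 0.7+4 = 4.7).
Mode = (α−1)/β = 32.6/4.7 = 6.936.
Mean = α/β = 33.6/4.7 = 7.149.
The mean is pulled above the mode by the posterior's right skew.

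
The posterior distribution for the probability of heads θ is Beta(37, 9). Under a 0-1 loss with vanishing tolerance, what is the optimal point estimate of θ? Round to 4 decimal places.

Mode = (37−1)/(37+9−2) = 36/44 = 0.8182.
Mean = 37/(37+9) = 37/46 = 0.8043.
This is the posterior mode — the MAP estimate.

0.8182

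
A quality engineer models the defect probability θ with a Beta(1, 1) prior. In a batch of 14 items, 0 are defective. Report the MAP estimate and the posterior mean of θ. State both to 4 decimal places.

θ_MAP = 0.0000, E[θ|data] = 0.0625

Posterior: Beta(1+0, 1+14) = Beta(1, 15).
Since α = 1 ≤ 1 and β > 1, the Beta density is monotone decreasing on [0,1]; the mode is at 0.
Mean = 1/(1+15) = 0.0625.
The mean is pulled above the mode by the posterior's right skew.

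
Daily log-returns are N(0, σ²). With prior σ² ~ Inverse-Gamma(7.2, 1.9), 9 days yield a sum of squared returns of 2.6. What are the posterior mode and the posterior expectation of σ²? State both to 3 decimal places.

Posterior: Inverse-Gamma(shape = 7.2+9/2 = 11.7, scale = 1.9+2.6/2 = 3.2).
Mode = β/(α+1) = 3.2/12.7 = 0.252.
Mean = β/(α−1) = 3.2/10.7 = 0.299.
The posterior is right-skewed, so the mean exceeds the mode.

posterior mode = 0.252, posterior expectation = 0.299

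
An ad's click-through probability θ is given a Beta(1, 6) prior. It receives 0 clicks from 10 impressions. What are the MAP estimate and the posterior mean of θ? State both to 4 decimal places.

θ_MAP = 0.0000, E[θ|data] = 0.0588

Posterior: Beta(1+0, 6+10) = Beta(1, 16).
Since α = 1 ≤ 1 and β > 1, the Beta density is monotone decreasing on [0,1]; the mode is at 0.
Mean = 1/(1+16) = 0.0588.
The mean is pulled above the mode by the posterior's right skew.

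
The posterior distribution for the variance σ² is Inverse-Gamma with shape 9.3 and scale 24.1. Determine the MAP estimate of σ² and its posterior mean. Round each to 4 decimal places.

Mode = β/(α+1) = 24.1/10.3 = 2.3398.
Mean = β/(α−1) = 24.1/8.3 = 2.9036.
The posterior is right-skewed, so the mean exceeds the mode.

MAP estimate = 2.3398, posterior mean = 2.9036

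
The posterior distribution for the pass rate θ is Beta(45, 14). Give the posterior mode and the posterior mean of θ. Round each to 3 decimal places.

posterior mode = 0.772, posterior mean = 0.763

Mode = (45−1)/(45+14−2) = 44/57 = 0.772.
Mean = 45/(45+14) = 45/59 = 0.763.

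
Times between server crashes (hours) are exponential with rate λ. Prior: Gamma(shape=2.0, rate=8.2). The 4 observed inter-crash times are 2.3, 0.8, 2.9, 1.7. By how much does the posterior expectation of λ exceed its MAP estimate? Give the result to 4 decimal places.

Σ times = 7.7. Posterior: Gamma(shape = 2.0+4 = 6.0, rate = 8.2+7.7 = 15.9).
Mode = (α−1)/β = 5.0/15.9 = 0.3145.
Mean = α/β = 6.0/15.9 = 0.3774.
Difference = 0.3774 − 0.3145 = 0.0629.

0.0629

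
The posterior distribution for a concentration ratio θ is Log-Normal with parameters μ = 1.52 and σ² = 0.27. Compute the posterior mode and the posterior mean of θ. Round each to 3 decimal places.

Mode = exp(μ − σ²) = exp(1.25) = 3.490.
Mean = exp(μ + σ²/2) = exp(1.655) = 5.233.
Right-skewed posterior ⇒ mode < mean.

θ_MAP = 3.490, E[θ|data] = 5.233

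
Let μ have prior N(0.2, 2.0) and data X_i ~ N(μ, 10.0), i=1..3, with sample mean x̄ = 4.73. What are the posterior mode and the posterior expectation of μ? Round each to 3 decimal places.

Posterior for μ is Normal. Precision-weighted mean: (1/2.0·0.2 + 3/10.0·4.73) / (1/2.0 + 3/10.0) = 1.899.
A Normal posterior is symmetric, so mode = mean.

MAP = 1.899, posterior mean = 1.899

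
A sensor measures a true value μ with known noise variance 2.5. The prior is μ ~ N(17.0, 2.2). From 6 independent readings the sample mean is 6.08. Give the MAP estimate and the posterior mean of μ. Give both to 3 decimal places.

MAP: 7.819. Posterior mean: 7.819.

Posterior for μ is Normal. Precision-weighted mean: (1/2.2·17.0 + 6/2.5·6.08) / (1/2.2 + 6/2.5) = 7.819.
A Normal posterior is symmetric, so mode = mean.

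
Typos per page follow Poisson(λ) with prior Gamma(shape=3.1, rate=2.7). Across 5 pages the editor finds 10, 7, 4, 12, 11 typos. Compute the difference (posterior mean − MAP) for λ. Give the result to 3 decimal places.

Σ counts = 44. Posterior: Gamma(shape = 3.1+44 = 47.1, rate = 2.7+5 = 7.7).
Mode = (α−1)/β = 46.1/7.7 = 5.987.
Mean = α/β = 47.1/7.7 = 6.117.
Difference = 6.117 − 5.987 = 0.130.
Mean > mode: the posterior has a right tail.

0.130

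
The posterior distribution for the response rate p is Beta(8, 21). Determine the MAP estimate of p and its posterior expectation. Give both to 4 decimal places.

MAP = 0.2593, posterior mean = 0.2759

Mode = (8−1)/(8+21−2) = 7/27 = 0.2593.
Mean = 8/(8+21) = 8/29 = 0.2759.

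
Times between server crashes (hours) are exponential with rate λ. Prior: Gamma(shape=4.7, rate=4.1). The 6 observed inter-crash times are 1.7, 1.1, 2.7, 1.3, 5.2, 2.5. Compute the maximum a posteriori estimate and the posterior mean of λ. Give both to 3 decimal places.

Σ times = 14.5. Posterior: Gamma(shape = 4.7+6 = 10.7, rate = 4.1+14.5 = 18.6).
Mode = (α−1)/β = 9.7/18.6 = 0.522.
Mean = α/β = 10.7/18.6 = 0.575.
The posterior is right-skewed, so the mean exceeds the mode.

maximum a posteriori estimate = 0.522, posterior mean = 0.575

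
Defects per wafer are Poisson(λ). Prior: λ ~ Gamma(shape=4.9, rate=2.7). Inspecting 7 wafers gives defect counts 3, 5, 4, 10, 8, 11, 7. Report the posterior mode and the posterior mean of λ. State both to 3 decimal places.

Σ counts = 48. Posterior: Gamma(shape = 4.9+48 = 52.9, rate = 2.7+7 = 9.7).
Mode = (α−1)/β = 51.9/9.7 = 5.351.
Mean = α/β = 52.9/9.7 = 5.454.
Right-skewed posterior ⇒ mode < mean.

λ_MAP = 5.351, E[λ|data] = 5.454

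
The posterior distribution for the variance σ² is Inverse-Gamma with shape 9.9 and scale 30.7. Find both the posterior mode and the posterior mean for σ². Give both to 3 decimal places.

Mode = β/(α+1) = 30.7/10.9 = 2.817.
Mean = β/(α−1) = 30.7/8.9 = 3.449.
Right-skewed posterior ⇒ mode < mean.

MAP = 2.817; posterior mean = 3.449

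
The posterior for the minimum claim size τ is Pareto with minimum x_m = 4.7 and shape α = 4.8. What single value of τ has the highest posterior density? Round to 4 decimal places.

The Pareto density is strictly decreasing on [x_m, ∞), so the mode is x_m = 4.7000.
Mean = α·x_m/(α−1) = 4.8·4.7/3.8 = 5.9368.
This is the posterior mode — the MAP estimate.

4.7000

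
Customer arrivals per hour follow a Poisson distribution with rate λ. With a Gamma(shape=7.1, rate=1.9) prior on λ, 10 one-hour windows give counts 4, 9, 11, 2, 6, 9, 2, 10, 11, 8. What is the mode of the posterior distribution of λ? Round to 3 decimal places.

6.563

Σ counts = 72. Posterior: Gamma(shape = 7.1+72 = 79.1, rate = 1.9+10 = 11.9).
Mode = (α−1)/β = 78.1/11.9 = 6.563.
Mean = α/β = 79.1/11.9 = 6.647.
This is the posterior mode — the MAP estimate.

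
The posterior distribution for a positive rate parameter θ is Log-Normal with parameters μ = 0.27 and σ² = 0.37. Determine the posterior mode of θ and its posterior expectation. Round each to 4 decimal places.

Mode = exp(μ − σ²) = exp(-0.10) = 0.9048.
Mean = exp(μ + σ²/2) = exp(0.455) = 1.5762.
Right-skewed posterior ⇒ mode < mean.

θ_MAP = 0.9048, E[θ|data] = 1.5762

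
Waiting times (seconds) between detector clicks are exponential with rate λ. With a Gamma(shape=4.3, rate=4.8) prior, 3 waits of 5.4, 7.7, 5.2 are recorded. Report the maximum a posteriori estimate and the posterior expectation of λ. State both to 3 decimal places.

λ_MAP = 0.273, E[λ|data] = 0.316

Σ times = 18.3. Posterior: Gamma(shape = 4.3+3 = 7.3, rate = 4.8+18.3 = 23.1).
Mode = (α−1)/β = 6.3/23.1 = 0.273.
Mean = α/β = 7.3/23.1 = 0.316.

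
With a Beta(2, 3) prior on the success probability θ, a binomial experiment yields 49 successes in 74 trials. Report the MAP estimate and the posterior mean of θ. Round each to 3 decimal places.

MAP estimate = 0.649, posterior mean = 0.646

Posterior: Beta(2+49, 3+25) = Beta(51, 28).
Mode = (51−1)/(51+28−2) = 50/77 = 0.649.
Mean = 51/(51+28) = 51/79 = 0.646.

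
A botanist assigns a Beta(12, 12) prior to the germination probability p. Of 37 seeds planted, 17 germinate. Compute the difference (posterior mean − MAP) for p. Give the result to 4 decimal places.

0.0008

Posterior: Beta(12+17, 12+20) = Beta(29, 32).
Mode = (29−1)/(29+32−2) = 28/59 = 0.4746.
Mean = 29/(29+32) = 29/61 = 0.4754.
Difference = 0.4754 − 0.4746 = 0.0008.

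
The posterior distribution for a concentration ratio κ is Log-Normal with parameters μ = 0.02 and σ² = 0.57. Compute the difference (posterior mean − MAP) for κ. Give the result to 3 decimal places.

0.780

Mode = exp(μ − σ²) = exp(-0.55) = 0.577.
Mean = exp(μ + σ²/2) = exp(0.305) = 1.357.
Difference = 1.357 − 0.577 = 0.780.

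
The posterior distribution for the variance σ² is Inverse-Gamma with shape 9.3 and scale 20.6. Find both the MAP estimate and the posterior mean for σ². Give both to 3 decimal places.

Mode = β/(α+1) = 20.6/10.3 = 2.000.
Mean = β/(α−1) = 20.6/8.3 = 2.482.
The posterior is right-skewed, so the mean exceeds the mode.

MAP: 2.000. Posterior mean: 2.482.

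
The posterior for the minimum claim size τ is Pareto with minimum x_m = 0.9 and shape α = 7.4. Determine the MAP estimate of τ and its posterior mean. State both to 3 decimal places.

The Pareto density is strictly decreasing on [x_m, ∞), so the mode is x_m = 0.900.
Mean = α·x_m/(α−1) = 7.4·0.9/6.4 = 1.041.

MAP: 0.900. Posterior mean: 1.041.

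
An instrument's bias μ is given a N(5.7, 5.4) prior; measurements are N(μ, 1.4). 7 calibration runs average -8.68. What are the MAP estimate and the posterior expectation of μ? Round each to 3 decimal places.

MAP = -8.166; posterior mean = -8.166

Posterior for μ is Normal. Precision-weighted mean: (1/5.4·5.7 + 7/1.4·-8.68) / (1/5.4 + 7/1.4) = -8.166.
A Normal posterior is symmetric, so mode = mean.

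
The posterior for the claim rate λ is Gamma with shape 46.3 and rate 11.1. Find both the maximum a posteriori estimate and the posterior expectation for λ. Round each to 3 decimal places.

MAP: 4.081. Posterior mean: 4.171.

Mode = (α−1)/β = 45.3/11.1 = 4.081.
Mean = α/β = 46.3/11.1 = 4.171.
The mean is pulled above the mode by the posterior's right skew.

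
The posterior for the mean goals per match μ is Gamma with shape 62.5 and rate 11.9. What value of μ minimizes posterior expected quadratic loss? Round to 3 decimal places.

Mode = (α−1)/β = 61.5/11.9 = 5.168.
Mean = α/β = 62.5/11.9 = 5.252.
Quadratic loss ⇒ the optimal estimator is the posterior mean.

5.252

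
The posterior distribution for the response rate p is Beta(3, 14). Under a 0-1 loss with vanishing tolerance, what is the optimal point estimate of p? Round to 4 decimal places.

0.1333

Mode = (3−1)/(3+14−2) = 2/15 = 0.1333.
Mean = 3/(3+14) = 3/17 = 0.1765.
This is the posterior mode — the MAP estimate.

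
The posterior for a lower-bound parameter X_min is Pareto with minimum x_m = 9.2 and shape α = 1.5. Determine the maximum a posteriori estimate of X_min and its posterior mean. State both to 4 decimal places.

The Pareto density is strictly decreasing on [x_m, ∞), so the mode is x_m = 9.2000.
Mean = α·x_m/(α−1) = 1.5·9.2/0.5 = 27.6000.
Mean > mode: the posterior has a right tail.

MAP = 9.2000; posterior mean = 27.6000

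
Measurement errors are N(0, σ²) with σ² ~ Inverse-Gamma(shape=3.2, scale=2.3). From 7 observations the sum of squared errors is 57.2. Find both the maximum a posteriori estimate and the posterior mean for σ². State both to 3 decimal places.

Posterior: Inverse-Gamma(shape = 3.2+7/2 = 6.7, scale = 2.3+57.2/2 = 30.9).
Mode = β/(α+1) = 30.9/7.7 = 4.013.
Mean = β/(α−1) = 30.9/5.7 = 5.421.

MAP: 4.013. Posterior mean: 5.421.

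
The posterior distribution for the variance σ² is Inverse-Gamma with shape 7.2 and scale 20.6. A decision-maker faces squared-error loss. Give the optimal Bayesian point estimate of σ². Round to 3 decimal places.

Mode = β/(α+1) = 20.6/8.2 = 2.512.
Mean = β/(α−1) = 20.6/6.2 = 3.323.
Squared-error loss ⇒ the optimal estimator is the posterior mean.

3.323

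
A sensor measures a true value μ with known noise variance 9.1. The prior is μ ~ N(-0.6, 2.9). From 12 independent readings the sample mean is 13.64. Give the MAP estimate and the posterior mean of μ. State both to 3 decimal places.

MAP estimate = 10.688, posterior mean = 10.688

Posterior for μ is Normal. Precision-weighted mean: (1/2.9·-0.6 + 12/9.1·13.64) / (1/2.9 + 12/9.1) = 10.688.
A Normal posterior is symmetric, so mode = mean.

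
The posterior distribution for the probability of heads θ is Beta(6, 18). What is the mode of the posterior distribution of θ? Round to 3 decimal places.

Mode = (6−1)/(6+18−2) = 5/22 = 0.227.
Mean = 6/(6+18) = 6/24 = 0.250.
This is the posterior mode — the MAP estimate.

0.227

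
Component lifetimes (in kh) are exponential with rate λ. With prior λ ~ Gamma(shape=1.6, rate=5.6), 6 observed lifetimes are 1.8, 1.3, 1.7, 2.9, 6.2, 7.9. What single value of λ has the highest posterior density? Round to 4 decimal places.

Σ times = 21.8. Posterior: Gamma(shape = 1.6+6 = 7.6, rate = 5.6+21.8 = 27.4).
Mode = (α−1)/β = 6.6/27.4 = 0.2409.
Mean = α/β = 7.6/27.4 = 0.2774.
This is the posterior mode — the MAP estimate.

0.2409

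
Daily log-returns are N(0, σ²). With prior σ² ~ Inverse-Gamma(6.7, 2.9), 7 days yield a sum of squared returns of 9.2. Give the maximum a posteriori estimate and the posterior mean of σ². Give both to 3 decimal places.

Posterior: Inverse-Gamma(shape = 6.7+7/2 = 10.2, scale = 2.9+9.2/2 = 7.5).
Mode = β/(α+1) = 7.5/11.2 = 0.670.
Mean = β/(α−1) = 7.5/9.2 = 0.815.
The posterior is right-skewed, so the mean exceeds the mode.

MAP = 0.670; posterior mean = 0.815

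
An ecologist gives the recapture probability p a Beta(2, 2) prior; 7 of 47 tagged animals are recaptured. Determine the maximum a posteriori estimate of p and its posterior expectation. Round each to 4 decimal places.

Posterior: Beta(2+7, 2+40) = Beta(9, 42).
Mode = (9−1)/(9+42−2) = 8/49 = 0.1633.
Mean = 9/(9+42) = 9/51 = 0.1765.
The posterior is right-skewed, so the mean exceeds the mode.

MAP: 0.1633. Posterior mean: 0.1765.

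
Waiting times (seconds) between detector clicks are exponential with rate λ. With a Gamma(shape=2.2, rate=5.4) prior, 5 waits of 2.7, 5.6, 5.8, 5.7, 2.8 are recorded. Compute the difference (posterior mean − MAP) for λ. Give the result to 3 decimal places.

Σ times = 22.6. Posterior: Gamma(shape = 2.2+5 = 7.2, rate = 5.4+22.6 = 28.0).
Mode = (α−1)/β = 6.2/28.0 = 0.221.
Mean = α/β = 7.2/28.0 = 0.257.
Difference = 0.257 − 0.221 = 0.036.

0.036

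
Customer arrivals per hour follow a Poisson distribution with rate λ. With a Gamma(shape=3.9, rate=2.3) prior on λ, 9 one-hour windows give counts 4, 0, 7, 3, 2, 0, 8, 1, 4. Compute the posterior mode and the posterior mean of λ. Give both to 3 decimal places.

Σ counts = 29. Posterior: Gamma(shape = 3.9+29 = 32.9, rate = 2.3+9 = 11.3).
Mode = (α−1)/β = 31.9/11.3 = 2.823.
Mean = α/β = 32.9/11.3 = 2.912.

MAP: 2.823. Posterior mean: 2.912.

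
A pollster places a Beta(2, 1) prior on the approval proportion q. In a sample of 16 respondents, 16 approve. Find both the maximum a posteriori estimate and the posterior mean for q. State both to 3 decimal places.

q_MAP = 1.000, E[q|data] = 0.947

Posterior: Beta(2+16, 1+0) = Beta(18, 1).
Since β = 1 ≤ 1 and α > 1, the Beta density is monotone increasing on [0,1]; the mode is at 1.
Mean = 18/(18+1) = 0.947.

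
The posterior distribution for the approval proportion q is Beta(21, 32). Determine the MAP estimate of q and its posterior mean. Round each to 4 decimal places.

MAP = 0.3922; posterior mean = 0.3962

Mode = (21−1)/(21+32−2) = 20/51 = 0.3922.
Mean = 21/(21+32) = 21/53 = 0.3962.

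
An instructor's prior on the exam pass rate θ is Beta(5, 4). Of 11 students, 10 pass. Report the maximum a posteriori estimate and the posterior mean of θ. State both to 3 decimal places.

Posterior: Beta(5+10, 4+1) = Beta(15, 5).
Mode = (15−1)/(15+5−2) = 14/18 = 0.778.
Mean = 15/(15+5) = 15/20 = 0.750.

MAP = 0.778; posterior mean = 0.750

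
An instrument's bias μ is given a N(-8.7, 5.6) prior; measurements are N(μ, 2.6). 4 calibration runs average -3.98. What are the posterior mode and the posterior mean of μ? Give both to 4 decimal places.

Posterior for μ is Normal. Precision-weighted mean: (1/5.6·-8.7 + 4/2.6·-3.98) / (1/5.6 + 4/2.6) = -4.4709.
A Normal posterior is symmetric, so mode = mean.

MAP = -4.4709, posterior mean = -4.4709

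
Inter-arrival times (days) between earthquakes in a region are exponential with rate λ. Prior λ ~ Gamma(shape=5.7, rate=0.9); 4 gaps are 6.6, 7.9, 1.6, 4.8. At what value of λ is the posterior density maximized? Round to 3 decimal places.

Σ times = 20.9. Posterior: Gamma(shape = 5.7+4 = 9.7, rate = 0.9+20.9 = 21.8).
Mode = (α−1)/β = 8.7/21.8 = 0.399.
Mean = α/β = 9.7/21.8 = 0.445.
This is the posterior mode — the MAP estimate.

0.399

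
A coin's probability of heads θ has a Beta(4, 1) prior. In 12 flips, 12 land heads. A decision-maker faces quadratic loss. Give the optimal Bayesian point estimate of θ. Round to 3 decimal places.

0.941

Posterior: Beta(4+12, 1+0) = Beta(16, 1).
Since β = 1 ≤ 1 and α > 1, the Beta density is monotone increasing on [0,1]; the mode is at 1.
Mean = 16/(16+1) = 0.941.
Quadratic loss ⇒ the optimal estimator is the posterior mean.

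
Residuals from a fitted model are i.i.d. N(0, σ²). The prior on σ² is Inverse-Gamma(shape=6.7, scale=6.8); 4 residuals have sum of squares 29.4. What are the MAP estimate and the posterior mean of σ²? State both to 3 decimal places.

Posterior: Inverse-Gamma(shape = 6.7+4/2 = 8.7, scale = 6.8+29.4/2 = 21.5).
Mode = β/(α+1) = 21.5/9.7 = 2.216.
Mean = β/(α−1) = 21.5/7.7 = 2.792.

MAP: 2.216. Posterior mean: 2.792.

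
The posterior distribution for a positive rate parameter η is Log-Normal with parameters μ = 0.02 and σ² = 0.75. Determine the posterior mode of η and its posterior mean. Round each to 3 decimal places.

Mode = exp(μ − σ²) = exp(-0.73) = 0.482.
Mean = exp(μ + σ²/2) = exp(0.395) = 1.484.

MAP = 0.482, posterior mean = 1.484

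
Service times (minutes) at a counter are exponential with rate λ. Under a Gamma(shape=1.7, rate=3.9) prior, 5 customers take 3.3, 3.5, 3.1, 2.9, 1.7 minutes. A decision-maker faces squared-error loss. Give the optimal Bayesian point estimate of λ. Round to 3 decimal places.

0.364

Σ times = 14.5. Posterior: Gamma(shape = 1.7+5 = 6.7, rate = 3.9+14.5 = 18.4).
Mode = (α−1)/β = 5.7/18.4 = 0.310.
Mean = α/β = 6.7/18.4 = 0.364.
Squared-error loss ⇒ the optimal estimator is the posterior mean.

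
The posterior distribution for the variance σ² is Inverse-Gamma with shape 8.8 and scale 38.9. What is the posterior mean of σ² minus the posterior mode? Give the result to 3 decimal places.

Mode = β/(α+1) = 38.9/9.8 = 3.969.
Mean = β/(α−1) = 38.9/7.8 = 4.987.
Difference = 4.987 − 3.969 = 1.018.
The posterior is right-skewed, so the mean exceeds the mode.

1.018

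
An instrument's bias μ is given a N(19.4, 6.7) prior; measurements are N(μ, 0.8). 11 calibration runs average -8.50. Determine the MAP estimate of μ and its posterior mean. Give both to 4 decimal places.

Posterior for μ is Normal. Precision-weighted mean: (1/6.7·19.4 + 11/0.8·-8.50) / (1/6.7 + 11/0.8) = -8.2004.
A Normal posterior is symmetric, so mode = mean.

MAP estimate = -8.2004, posterior mean = -8.2004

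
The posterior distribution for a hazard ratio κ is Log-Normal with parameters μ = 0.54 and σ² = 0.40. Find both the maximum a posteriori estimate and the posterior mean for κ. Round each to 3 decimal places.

Mode = exp(μ − σ²) = exp(0.14) = 1.150.
Mean = exp(μ + σ²/2) = exp(0.740) = 2.096.
The mean is pulled above the mode by the posterior's right skew.

MAP: 1.150. Posterior mean: 2.096.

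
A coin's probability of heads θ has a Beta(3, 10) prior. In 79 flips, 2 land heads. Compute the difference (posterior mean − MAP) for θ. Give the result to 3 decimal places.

0.010

Posterior: Beta(3+2, 10+77) = Beta(5, 87).
Mode = (5−1)/(5+87−2) = 4/90 = 0.044.
Mean = 5/(5+87) = 5/92 = 0.054.
Difference = 0.054 − 0.044 = 0.010.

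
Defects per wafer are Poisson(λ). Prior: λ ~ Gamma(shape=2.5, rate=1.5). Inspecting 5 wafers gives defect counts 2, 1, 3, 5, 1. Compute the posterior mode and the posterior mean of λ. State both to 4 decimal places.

Σ counts = 12. Posterior: Gamma(shape = 2.5+12 = 14.5, rate = 1.5+5 = 6.5).
Mode = (α−1)/β = 13.5/6.5 = 2.0769.
Mean = α/β = 14.5/6.5 = 2.2308.

MAP: 2.0769. Posterior mean: 2.2308.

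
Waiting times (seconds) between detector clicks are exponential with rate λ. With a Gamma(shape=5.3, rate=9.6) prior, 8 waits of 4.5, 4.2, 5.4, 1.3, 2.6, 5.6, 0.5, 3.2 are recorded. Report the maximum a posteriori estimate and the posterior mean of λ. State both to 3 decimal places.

maximum a posteriori estimate = 0.333, posterior mean = 0.360

Σ times = 27.3. Posterior: Gamma(shape = 5.3+8 = 13.3, rate = 9.6+27.3 = 36.9).
Mode = (α−1)/β = 12.3/36.9 = 0.333.
Mean = α/β = 13.3/36.9 = 0.360.
Mean > mode: the posterior has a right tail.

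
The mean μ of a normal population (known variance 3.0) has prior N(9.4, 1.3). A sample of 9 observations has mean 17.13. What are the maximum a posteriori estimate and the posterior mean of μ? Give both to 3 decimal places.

Posterior for μ is Normal. Precision-weighted mean: (1/1.3·9.4 + 9/3.0·17.13) / (1/1.3 + 9/3.0) = 15.552.
A Normal posterior is symmetric, so mode = mean.

MAP = 15.552, posterior mean = 15.552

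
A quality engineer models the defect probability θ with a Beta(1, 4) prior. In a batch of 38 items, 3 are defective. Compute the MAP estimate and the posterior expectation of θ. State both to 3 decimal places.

MAP = 0.073, posterior mean = 0.093

Posterior: Beta(1+3, 4+35) = Beta(4, 39).
Mode = (4−1)/(4+39−2) = 3/41 = 0.073.
Mean = 4/(4+39) = 4/43 = 0.093.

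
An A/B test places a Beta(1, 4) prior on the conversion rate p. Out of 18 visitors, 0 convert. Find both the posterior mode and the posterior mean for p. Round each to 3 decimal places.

Posterior: Beta(1+0, 4+18) = Beta(1, 22).
Since α = 1 ≤ 1 and β > 1, the Beta density is monotone decreasing on [0,1]; the mode is at 0.
Mean = 1/(1+22) = 0.043.
The mean is pulled above the mode by the posterior's right skew.

MAP = 0.000; posterior mean = 0.043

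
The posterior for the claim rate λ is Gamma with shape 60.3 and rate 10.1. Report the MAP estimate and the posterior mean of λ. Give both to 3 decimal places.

λ_MAP = 5.871, E[λ|data] = 5.970

Mode = (α−1)/β = 59.3/10.1 = 5.871.
Mean = α/β = 60.3/10.1 = 5.970.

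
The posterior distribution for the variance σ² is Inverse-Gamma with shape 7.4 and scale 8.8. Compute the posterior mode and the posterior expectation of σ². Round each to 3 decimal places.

Mode = β/(α+1) = 8.8/8.4 = 1.048.
Mean = β/(α−1) = 8.8/6.4 = 1.375.

MAP = 1.048, posterior mean = 1.375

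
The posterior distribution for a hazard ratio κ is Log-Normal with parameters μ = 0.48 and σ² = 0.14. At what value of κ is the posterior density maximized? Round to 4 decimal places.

Mode = exp(μ − σ²) = exp(0.34) = 1.4049.
Mean = exp(μ + σ²/2) = exp(0.550) = 1.7333.
This is the posterior mode — the MAP estimate.

1.4049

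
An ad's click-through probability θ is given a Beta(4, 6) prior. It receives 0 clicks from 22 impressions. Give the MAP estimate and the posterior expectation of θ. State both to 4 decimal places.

Posterior: Beta(4+0, 6+22) = Beta(4, 28).
Mode = (4−1)/(4+28−2) = 3/30 = 0.1000.
Mean = 4/(4+28) = 4/32 = 0.1250.
Right-skewed posterior ⇒ mode < mean.

MAP = 0.1000; posterior mean = 0.1250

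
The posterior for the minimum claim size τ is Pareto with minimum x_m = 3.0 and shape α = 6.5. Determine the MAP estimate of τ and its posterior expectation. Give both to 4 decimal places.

MAP: 3.0000. Posterior mean: 3.5455.

The Pareto density is strictly decreasing on [x_m, ∞), so the mode is x_m = 3.0000.
Mean = α·x_m/(α−1) = 6.5·3.0/5.5 = 3.5455.
Mean > mode: the posterior has a right tail.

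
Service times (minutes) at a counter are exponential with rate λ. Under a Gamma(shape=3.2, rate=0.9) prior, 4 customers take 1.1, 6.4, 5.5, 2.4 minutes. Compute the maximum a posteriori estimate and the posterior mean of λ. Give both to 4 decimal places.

MAP = 0.3804, posterior mean = 0.4417

Σ times = 15.4. Posterior: Gamma(shape = 3.2+4 = 7.2, rate = 0.9+15.4 = 16.3).
Mode = (α−1)/β = 6.2/16.3 = 0.3804.
Mean = α/β = 7.2/16.3 = 0.4417.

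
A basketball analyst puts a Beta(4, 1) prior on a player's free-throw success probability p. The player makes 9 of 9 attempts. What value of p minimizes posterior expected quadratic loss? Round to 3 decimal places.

Posterior: Beta(4+9, 1+0) = Beta(13, 1).
Since β = 1 ≤ 1 and α > 1, the Beta density is monotone increasing on [0,1]; the mode is at 1.
Mean = 13/(13+1) = 0.929.
Quadratic loss ⇒ the optimal estimator is the posterior mean.

0.929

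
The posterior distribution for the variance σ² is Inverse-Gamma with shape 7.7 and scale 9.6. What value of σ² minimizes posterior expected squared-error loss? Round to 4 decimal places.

1.4328

Mode = β/(α+1) = 9.6/8.7 = 1.1034.
Mean = β/(α−1) = 9.6/6.7 = 1.4328.
Squared-error loss ⇒ the optimal estimator is the posterior mean.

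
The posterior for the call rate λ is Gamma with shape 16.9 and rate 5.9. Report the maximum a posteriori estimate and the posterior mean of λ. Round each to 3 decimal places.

MAP = 2.695, posterior mean = 2.864

Mode = (α−1)/β = 15.9/5.9 = 2.695.
Mean = α/β = 16.9/5.9 = 2.864.
Mean > mode: the posterior has a right tail.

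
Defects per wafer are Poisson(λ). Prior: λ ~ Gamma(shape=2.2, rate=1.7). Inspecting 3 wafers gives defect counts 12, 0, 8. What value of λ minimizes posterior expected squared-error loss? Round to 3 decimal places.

Σ counts = 20. Posterior: Gamma(shape = 2.2+20 = 22.2, rate = 1.7+3 = 4.7).
Mode = (α−1)/β = 21.2/4.7 = 4.511.
Mean = α/β = 22.2/4.7 = 4.723.
Squared-error loss ⇒ the optimal estimator is the posterior mean.

4.723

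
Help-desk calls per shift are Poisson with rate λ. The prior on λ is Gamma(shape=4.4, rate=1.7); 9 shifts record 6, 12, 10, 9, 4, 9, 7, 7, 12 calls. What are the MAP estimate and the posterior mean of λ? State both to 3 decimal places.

MAP: 7.421. Posterior mean: 7.514.

Σ counts = 76. Posterior: Gamma(shape = 4.4+76 = 80.4, rate = 1.7+9 = 10.7).
Mode = (α−1)/β = 79.4/10.7 = 7.421.
Mean = α/β = 80.4/10.7 = 7.514.
The mean is pulled above the mode by the posterior's right skew.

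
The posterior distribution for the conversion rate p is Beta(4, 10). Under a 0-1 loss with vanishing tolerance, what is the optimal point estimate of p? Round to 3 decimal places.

Mode = (4−1)/(4+10−2) = 3/12 = 0.250.
Mean = 4/(4+10) = 4/14 = 0.286.
This is the posterior mode — the MAP estimate.

0.250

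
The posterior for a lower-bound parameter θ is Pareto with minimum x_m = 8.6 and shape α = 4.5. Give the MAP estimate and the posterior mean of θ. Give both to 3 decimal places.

The Pareto density is strictly decreasing on [x_m, ∞), so the mode is x_m = 8.600.
Mean = α·x_m/(α−1) = 4.5·8.6/3.5 = 11.057.
The mean is pulled above the mode by the posterior's right skew.

θ_MAP = 8.600, E[θ|data] = 11.057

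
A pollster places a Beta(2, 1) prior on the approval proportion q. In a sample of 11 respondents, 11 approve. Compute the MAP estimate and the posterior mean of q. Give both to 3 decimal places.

MAP: 1.000. Posterior mean: 0.929.

Posterior: Beta(2+11, 1+0) = Beta(13, 1).
Since β = 1 ≤ 1 and α > 1, the Beta density is monotone increasing on [0,1]; the mode is at 1.
Mean = 13/(13+1) = 0.929.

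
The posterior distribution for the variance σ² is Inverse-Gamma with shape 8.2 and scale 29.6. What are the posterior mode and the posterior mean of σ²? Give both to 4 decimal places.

Mode = β/(α+1) = 29.6/9.2 = 3.2174.
Mean = β/(α−1) = 29.6/7.2 = 4.1111.

σ²_MAP = 3.2174, E[σ²|data] = 4.1111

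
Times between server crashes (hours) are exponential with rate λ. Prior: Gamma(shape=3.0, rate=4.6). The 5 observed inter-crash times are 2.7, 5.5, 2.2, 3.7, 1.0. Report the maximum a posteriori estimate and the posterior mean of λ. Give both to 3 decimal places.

Σ times = 15.1. Posterior: Gamma(shape = 3.0+5 = 8.0, rate = 4.6+15.1 = 19.7).
Mode = (α−1)/β = 7.0/19.7 = 0.355.
Mean = α/β = 8.0/19.7 = 0.406.
Mean > mode: the posterior has a right tail.

λ_MAP = 0.355, E[λ|data] = 0.406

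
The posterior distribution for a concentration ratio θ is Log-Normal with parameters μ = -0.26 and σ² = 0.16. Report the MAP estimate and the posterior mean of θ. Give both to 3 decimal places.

MAP = 0.657; posterior mean = 0.835

Mode = exp(μ − σ²) = exp(-0.42) = 0.657.
Mean = exp(μ + σ²/2) = exp(-0.180) = 0.835.
Right-skewed posterior ⇒ mode < mean.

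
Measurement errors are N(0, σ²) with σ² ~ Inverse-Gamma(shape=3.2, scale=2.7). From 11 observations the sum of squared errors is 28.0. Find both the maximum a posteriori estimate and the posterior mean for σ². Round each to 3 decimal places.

maximum a posteriori estimate = 1.722, posterior mean = 2.169

Posterior: Inverse-Gamma(shape = 3.2+11/2 = 8.7, scale = 2.7+28.0/2 = 16.7).
Mode = β/(α+1) = 16.7/9.7 = 1.722.
Mean = β/(α−1) = 16.7/7.7 = 2.169.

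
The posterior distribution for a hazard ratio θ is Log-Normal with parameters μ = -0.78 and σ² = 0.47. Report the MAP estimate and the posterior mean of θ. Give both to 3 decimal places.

Mode = exp(μ − σ²) = exp(-1.25) = 0.287.
Mean = exp(μ + σ²/2) = exp(-0.545) = 0.580.

MAP = 0.287, posterior mean = 0.580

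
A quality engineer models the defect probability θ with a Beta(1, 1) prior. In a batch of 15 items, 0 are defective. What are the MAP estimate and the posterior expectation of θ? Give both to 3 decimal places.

MAP = 0.000, posterior mean = 0.059

Posterior: Beta(1+0, 1+15) = Beta(1, 16).
Since α = 1 ≤ 1 and β > 1, the Beta density is monotone decreasing on [0,1]; the mode is at 0.
Mean = 1/(1+16) = 0.059.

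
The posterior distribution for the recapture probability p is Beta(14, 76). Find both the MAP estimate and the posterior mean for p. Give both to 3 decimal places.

p_MAP = 0.148, E[p|data] = 0.156

Mode = (14−1)/(14+76−2) = 13/88 = 0.148.
Mean = 14/(14+76) = 14/90 = 0.156.
Right-skewed posterior ⇒ mode < mean.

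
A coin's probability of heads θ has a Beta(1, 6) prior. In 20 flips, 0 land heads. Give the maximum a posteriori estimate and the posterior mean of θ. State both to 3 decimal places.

Posterior: Beta(1+0, 6+20) = Beta(1, 26).
Since α = 1 ≤ 1 and β > 1, the Beta density is monotone decreasing on [0,1]; the mode is at 0.
Mean = 1/(1+26) = 0.037.

θ_MAP = 0.000, E[θ|data] = 0.037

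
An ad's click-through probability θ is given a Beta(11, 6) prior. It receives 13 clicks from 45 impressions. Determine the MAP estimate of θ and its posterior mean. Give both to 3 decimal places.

MAP: 0.383. Posterior mean: 0.387.

Posterior: Beta(11+13, 6+32) = Beta(24, 38).
Mode = (24−1)/(24+38−2) = 23/60 = 0.383.
Mean = 24/(24+38) = 24/62 = 0.387.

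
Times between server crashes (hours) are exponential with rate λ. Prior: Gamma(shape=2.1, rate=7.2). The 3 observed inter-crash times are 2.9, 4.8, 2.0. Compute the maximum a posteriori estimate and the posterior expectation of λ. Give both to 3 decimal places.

MAP = 0.243, posterior mean = 0.302

Σ times = 9.7. Posterior: Gamma(shape = 2.1+3 = 5.1, rate = 7.2+9.7 = 16.9).
Mode = (α−1)/β = 4.1/16.9 = 0.243.
Mean = α/β = 5.1/16.9 = 0.302.
The mean is pulled above the mode by the posterior's right skew.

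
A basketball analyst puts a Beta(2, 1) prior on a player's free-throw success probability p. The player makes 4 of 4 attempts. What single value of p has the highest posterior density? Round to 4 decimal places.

Posterior: Beta(2+4, 1+0) = Beta(6, 1).
Since β = 1 ≤ 1 and α > 1, the Beta density is monotone increasing on [0,1]; the mode is at 1.
Mean = 6/(6+1) = 0.8571.
This is the posterior mode — the MAP estimate.

1.0000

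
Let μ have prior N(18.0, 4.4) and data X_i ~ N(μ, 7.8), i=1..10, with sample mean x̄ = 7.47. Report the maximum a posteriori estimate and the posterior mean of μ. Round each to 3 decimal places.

Posterior for μ is Normal. Precision-weighted mean: (1/4.4·18.0 + 10/7.8·7.47) / (1/4.4 + 10/7.8) = 9.056.
A Normal posterior is symmetric, so mode = mean.

MAP = 9.056, posterior mean = 9.056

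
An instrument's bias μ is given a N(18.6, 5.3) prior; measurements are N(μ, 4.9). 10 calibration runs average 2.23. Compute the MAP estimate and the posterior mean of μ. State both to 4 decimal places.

MAP = 3.6154; posterior mean = 3.6154

Posterior for μ is Normal. Precision-weighted mean: (1/5.3·18.6 + 10/4.9·2.23) / (1/5.3 + 10/4.9) = 3.6154.
A Normal posterior is symmetric, so mode = mean.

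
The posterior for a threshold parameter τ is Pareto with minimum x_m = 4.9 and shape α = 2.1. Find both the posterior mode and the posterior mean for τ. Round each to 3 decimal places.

MAP: 4.900. Posterior mean: 9.355.

The Pareto density is strictly decreasing on [x_m, ∞), so the mode is x_m = 4.900.
Mean = α·x_m/(α−1) = 2.1·4.9/1.1 = 9.355.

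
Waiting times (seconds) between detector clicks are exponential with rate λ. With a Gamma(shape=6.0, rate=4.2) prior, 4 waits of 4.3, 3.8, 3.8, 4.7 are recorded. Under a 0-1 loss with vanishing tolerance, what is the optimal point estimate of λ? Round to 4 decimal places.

Σ times = 16.6. Posterior: Gamma(shape = 6.0+4 = 10.0, rate = 4.2+16.6 = 20.8).
Mode = (α−1)/β = 9.0/20.8 = 0.4327.
Mean = α/β = 10.0/20.8 = 0.4808.
This is the posterior mode — the MAP estimate.

0.4327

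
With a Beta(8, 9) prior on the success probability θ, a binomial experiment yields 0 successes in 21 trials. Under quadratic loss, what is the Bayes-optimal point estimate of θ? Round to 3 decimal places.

0.211

Posterior: Beta(8+0, 9+21) = Beta(8, 30).
Mode = (8−1)/(8+30−2) = 7/36 = 0.194.
Mean = 8/(8+30) = 8/38 = 0.211.
Quadratic loss ⇒ the optimal estimator is the posterior mean.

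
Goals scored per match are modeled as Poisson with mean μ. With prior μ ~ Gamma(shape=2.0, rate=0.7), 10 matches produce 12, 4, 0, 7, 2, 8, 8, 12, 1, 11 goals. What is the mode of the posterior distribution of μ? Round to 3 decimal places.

6.168

Σ counts = 65. Posterior: Gamma(shape = 2.0+65 = 67.0, rate = 0.7+10 = 10.7).
Mode = (α−1)/β = 66.0/10.7 = 6.168.
Mean = α/β = 67.0/10.7 = 6.262.
This is the posterior mode — the MAP estimate.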